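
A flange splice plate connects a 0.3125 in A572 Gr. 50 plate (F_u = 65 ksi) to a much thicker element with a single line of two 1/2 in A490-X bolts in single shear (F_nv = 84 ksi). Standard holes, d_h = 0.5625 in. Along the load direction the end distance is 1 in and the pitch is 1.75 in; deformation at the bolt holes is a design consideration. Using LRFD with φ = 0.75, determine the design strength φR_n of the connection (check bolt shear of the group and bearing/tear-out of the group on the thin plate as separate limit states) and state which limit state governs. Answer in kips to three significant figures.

Bolt shear: A_b = π·0.5²/4 = 0.1963 in²; R_n = 84 × 0.1963 × 2 × 1 = 32.99 kips → 0.75 × 32.99 = 24.7 kips.
Bearing (1.2 l_c t F_u ≤ 2.4 d t F_u): upper limit = 2.4·0.5·0.3125·65 = 24.38 kips.
  Edge l_c = 1 − 0.5625/2 = 0.7188 → r_n = 17.52 kips; interior l_c = 1.75 − 0.5625 = 1.188 → r_n = 24.38 kips.
  R_n,bearing = 1·17.52 + 1·24.38 = 41.89 kips → 0.75 × 41.89 = 31.4 kips.
Bolt shear governs: 24.7 kips.

24.7 kips (bolt shear governs)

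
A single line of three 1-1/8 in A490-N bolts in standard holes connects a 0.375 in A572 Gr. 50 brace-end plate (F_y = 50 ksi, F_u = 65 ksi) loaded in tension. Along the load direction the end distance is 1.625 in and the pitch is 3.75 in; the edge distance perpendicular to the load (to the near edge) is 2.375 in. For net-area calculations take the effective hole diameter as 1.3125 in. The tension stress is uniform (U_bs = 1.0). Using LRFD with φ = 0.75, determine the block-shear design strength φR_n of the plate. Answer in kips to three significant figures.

95.5 kips

Shear plane L_v = 1.625 + 2·3.75 = 9.125 in; A_gv = 9.125 × 0.375 = 3.422 in².
A_nv = (9.125 − 2.5·1.3125) × 0.375 = 2.191 in².
A_nt = (2.375 − 0.5·1.3125) × 0.375 = 0.6445 in².
0.6 F_u A_nv = 85.46 kips; 0.6 F_y A_gv = 102.7 kips → shear rupture governs the shear term.
R_n = 85.46 + 1.0 × 65 × 0.6445 = 127.4 kips.
Design strength φR_n = 0.75 × 127.4 = 95.5 kips.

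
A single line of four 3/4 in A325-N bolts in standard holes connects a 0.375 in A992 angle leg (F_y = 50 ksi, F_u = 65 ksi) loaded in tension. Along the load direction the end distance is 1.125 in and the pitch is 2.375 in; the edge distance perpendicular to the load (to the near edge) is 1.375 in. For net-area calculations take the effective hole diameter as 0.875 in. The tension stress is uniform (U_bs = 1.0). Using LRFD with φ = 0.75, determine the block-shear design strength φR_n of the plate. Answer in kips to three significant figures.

74 kips

Shear plane L_v = 1.125 + 3·2.375 = 8.25 in; A_gv = 8.25 × 0.375 = 3.094 in².
A_nv = (8.25 − 3.5·0.875) × 0.375 = 1.945 in².
A_nt = (1.375 − 0.5·0.875) × 0.375 = 0.3516 in².
0.6 F_u A_nv = 75.87 kips; 0.6 F_y A_gv = 92.81 kips → shear rupture governs the shear term.
R_n = 75.87 + 1.0 × 65 × 0.3516 = 98.72 kips.
Design strength φR_n = 0.75 × 98.72 = 74 kips.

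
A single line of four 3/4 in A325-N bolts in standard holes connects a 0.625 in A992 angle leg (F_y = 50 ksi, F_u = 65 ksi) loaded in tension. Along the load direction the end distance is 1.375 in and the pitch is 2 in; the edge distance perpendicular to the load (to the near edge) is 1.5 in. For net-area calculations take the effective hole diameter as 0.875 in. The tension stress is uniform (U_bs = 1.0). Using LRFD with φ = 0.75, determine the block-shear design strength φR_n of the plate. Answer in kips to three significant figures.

111 kips

Shear plane L_v = 1.375 + 3·2 = 7.375 in; A_gv = 7.375 × 0.625 = 4.609 in².
A_nv = (7.375 − 3.5·0.875) × 0.625 = 2.695 in².
A_nt = (1.5 − 0.5·0.875) × 0.625 = 0.6641 in².
0.6 F_u A_nv = 105.1 kips; 0.6 F_y A_gv = 138.3 kips → shear rupture governs the shear term.
R_n = 105.1 + 1.0 × 65 × 0.6641 = 148.3 kips.
Design strength φR_n = 0.75 × 148.3 = 111 kips.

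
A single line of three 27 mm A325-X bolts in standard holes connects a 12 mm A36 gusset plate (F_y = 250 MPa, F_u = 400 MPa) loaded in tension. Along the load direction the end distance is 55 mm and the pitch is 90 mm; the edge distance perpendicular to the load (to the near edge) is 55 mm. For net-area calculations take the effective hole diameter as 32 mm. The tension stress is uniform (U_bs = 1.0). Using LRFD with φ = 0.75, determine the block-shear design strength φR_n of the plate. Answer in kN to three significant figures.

458 kN

Shear plane L_v = 55 + 2·90 = 235 mm; A_gv = 235 × 12 = 2820 mm².
A_nv = (235 − 2.5·32) × 12 = 1860 mm².
A_nt = (55 − 0.5·32) × 12 = 468 mm².
0.6 F_u A_nv = 446.4 kN; 0.6 F_y A_gv = 423 kN → shear yielding governs the shear term.
R_n = 423 + 1.0 × 400 × 468 / 1000 = 610.2 kN.
Design strength φR_n = 0.75 × 610.2 = 458 kN.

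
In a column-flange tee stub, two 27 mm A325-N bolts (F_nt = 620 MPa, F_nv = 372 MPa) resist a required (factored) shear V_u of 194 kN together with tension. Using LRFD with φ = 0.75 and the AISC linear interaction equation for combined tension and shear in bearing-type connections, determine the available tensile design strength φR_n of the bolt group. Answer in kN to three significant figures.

A_b = π·27²/4 = 572.6 mm²; f_rv = 194 × 1000 / (2 × 572.6) = 169.4 MPa.
F'_nt = 1.3 F_nt − (F_nt / φF_nv) f_rv = 1.3·620 − (620/(0.75·372))·169.4 = 429.5 MPa, capped at F_nt → F'_nt = 429.5 MPa.
R_n = F'_nt · A_b · n = 429.5 × 572.6 × 2 / 1000 = 491.8 kN.
Design strength φR_n = 0.75 × 491.8 = 369 kN.

369 kN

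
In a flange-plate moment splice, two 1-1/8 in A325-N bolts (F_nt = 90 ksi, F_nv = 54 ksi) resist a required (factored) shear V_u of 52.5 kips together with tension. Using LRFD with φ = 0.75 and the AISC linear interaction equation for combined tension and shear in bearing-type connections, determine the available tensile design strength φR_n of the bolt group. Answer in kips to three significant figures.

A_b = π·1.125²/4 = 0.994 in²; f_rv = 52.5 / (2 × 0.994) = 26.41 ksi.
F'_nt = 1.3 F_nt − (F_nt / φF_nv) f_rv = 1.3·90 − (90/(0.75·54))·26.41 = 58.32 ksi, capped at F_nt → F'_nt = 58.32 ksi.
R_n = F'_nt · A_b · n = 58.32 × 0.994 × 2 = 115.9 kips.
Design strength φR_n = 0.75 × 115.9 = 87 kips.

87 kips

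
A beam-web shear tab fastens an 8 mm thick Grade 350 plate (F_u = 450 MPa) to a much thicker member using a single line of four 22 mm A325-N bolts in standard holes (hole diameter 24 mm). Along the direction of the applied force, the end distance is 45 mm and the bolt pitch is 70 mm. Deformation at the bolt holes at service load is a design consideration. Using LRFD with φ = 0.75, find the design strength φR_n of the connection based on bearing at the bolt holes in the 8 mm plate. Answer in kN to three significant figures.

Per bolt r_n = 1.2 l_c t F_u ≤ 2.4 d t F_u; upper limit = 2.4 × 22 × 8 × 450 / 1000 = 190.1 kN.
Edge bolt: l_c = 45 − 24/2 = 33 mm → 1.2 × 33 × 8 × 450 / 1000 = 142.6 → r_n = 142.6 kN.
Interior bolts: l_c = 70 − 24 = 46 mm → 1.2 × 46 × 8 × 450 / 1000 = 198.7 → r_n = 190.1 kN.
R_n = 1 × 142.6 + 3 × 190.1 = 712.8 kN.
Design strength φR_n = 0.75 × 712.8 = 535 kN.

535 kN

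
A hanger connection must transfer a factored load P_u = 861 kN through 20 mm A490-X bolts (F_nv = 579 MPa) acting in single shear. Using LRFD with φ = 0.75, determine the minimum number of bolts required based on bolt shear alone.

A_b = π·20²/4 = 314.2 mm².
Per-bolt design strength φR_n = 0.75 × 579 × 314.2 × 1 / 1000 = 136.4 kN.
n ≥ 861 / 136.4 = 6.311 → use 7 bolts.

7 bolts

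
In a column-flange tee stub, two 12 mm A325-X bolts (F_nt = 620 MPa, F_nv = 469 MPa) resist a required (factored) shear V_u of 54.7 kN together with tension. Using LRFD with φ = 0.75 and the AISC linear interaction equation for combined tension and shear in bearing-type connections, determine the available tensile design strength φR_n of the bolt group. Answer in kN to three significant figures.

64.4 kN

A_b = π·12²/4 = 113.1 mm²; f_rv = 54.7 × 1000 / (2 × 113.1) = 241.8 MPa.
F'_nt = 1.3 F_nt − (F_nt / φF_nv) f_rv = 1.3·620 − (620/(0.75·469))·241.8 = 379.8 MPa, capped at F_nt → F'_nt = 379.8 MPa.
R_n = F'_nt · A_b · n = 379.8 × 113.1 × 2 / 1000 = 85.9 kN.
Design strength φR_n = 0.75 × 85.9 = 64.4 kN.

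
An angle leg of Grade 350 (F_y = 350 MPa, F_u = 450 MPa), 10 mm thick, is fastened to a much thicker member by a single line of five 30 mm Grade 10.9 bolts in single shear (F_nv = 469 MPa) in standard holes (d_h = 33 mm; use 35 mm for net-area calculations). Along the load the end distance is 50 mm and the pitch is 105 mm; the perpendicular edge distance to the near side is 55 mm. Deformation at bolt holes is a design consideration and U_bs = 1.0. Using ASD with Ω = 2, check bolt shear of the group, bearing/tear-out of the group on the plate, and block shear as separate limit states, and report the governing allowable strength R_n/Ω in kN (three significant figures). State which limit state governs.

Bolt shear: A_b = π·30²/4 = 706.9 mm²; R_n = 469 × 706.9 × 5 × 1 / 1000 = 1658 kN → 1658 / 2 = 829 kN.
Bearing: edge l_c = 33.5, r_n = 180.9 kN; interior l_c = 72, r_n = 324 kN; R_n = 180.9 + 4·324 = 1477 kN → 738 kN.
Block shear: A_gv = 4700, A_nv = 3125, A_nt = 375 mm²; R_n = min(0.6F_uA_nv, 0.6F_yA_gv) + U_bs·F_u·A_nt = 1012 kN → 506 kN.
Block shear governs: 506 kN.

506 kN (block shear governs)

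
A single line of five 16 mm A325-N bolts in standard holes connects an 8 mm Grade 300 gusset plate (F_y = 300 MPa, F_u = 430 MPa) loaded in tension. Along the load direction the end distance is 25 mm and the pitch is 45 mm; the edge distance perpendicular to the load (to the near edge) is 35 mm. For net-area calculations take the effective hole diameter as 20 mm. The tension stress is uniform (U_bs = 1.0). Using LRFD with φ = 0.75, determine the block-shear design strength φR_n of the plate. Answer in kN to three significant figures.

243 kN

Shear plane L_v = 25 + 4·45 = 205 mm; A_gv = 205 × 8 = 1640 mm².
A_nv = (205 − 4.5·20) × 8 = 920 mm².
A_nt = (35 − 0.5·20) × 8 = 200 mm².
0.6 F_u A_nv = 237.4 kN; 0.6 F_y A_gv = 295.2 kN → shear rupture governs the shear term.
R_n = 237.4 + 1.0 × 430 × 200 / 1000 = 323.4 kN.
Design strength φR_n = 0.75 × 323.4 = 243 kN.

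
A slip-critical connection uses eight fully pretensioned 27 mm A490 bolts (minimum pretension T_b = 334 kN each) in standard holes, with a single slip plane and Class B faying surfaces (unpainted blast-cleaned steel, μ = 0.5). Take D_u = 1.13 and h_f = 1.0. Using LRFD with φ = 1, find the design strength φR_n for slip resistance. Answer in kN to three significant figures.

R_n = μ · D_u · h_f · T_b · n_s · n_b = 0.5 × 1.13 × 1.0 × 334 × 1 × 8 = 1510 kN.
Design strength φR_n = 1 × 1510 = 1510 kN.

1510 kN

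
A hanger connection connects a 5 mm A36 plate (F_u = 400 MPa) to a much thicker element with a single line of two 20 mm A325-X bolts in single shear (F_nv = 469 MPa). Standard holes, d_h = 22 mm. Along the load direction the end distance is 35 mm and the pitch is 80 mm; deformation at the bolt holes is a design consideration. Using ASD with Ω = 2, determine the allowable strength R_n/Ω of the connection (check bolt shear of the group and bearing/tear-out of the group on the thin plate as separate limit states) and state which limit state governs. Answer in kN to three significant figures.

76.8 kN (bearing governs)

Bolt shear: A_b = π·20²/4 = 314.2 mm²; R_n = 469 × 314.2 × 2 × 1 / 1000 = 294.7 kN → 294.7 / 2 = 147 kN.
Bearing (1.2 l_c t F_u ≤ 2.4 d t F_u): upper limit = 2.4·20·5·400 / 1000 = 96 kN.
  Edge l_c = 35 − 22/2 = 24 → r_n = 57.6 kN; interior l_c = 80 − 22 = 58 → r_n = 96 kN.
  R_n,bearing = 1·57.6 + 1·96 = 153.6 kN → 153.6 / 2 = 76.8 kN.
Bearing governs: 76.8 kN.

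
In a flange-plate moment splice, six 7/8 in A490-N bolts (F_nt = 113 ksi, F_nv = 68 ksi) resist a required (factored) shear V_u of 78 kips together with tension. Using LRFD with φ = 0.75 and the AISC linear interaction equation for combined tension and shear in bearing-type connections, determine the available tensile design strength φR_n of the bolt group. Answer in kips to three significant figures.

268 kips

A_b = π·0.875²/4 = 0.6013 in²; f_rv = 78 / (6 × 0.6013) = 21.62 ksi.
F'_nt = 1.3 F_nt − (F_nt / φF_nv) f_rv = 1.3·113 − (113/(0.75·68))·21.62 = 99 ksi, capped at F_nt → F'_nt = 99 ksi.
R_n = F'_nt · A_b · n = 99 × 0.6013 × 6 = 357.2 kips.
Design strength φR_n = 0.75 × 357.2 = 268 kips.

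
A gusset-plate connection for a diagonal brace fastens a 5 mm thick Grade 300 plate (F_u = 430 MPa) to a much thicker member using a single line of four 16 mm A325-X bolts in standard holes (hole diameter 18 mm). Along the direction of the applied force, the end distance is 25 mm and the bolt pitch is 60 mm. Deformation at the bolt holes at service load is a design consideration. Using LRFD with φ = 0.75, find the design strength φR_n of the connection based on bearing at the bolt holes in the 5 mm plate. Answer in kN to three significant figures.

Per bolt r_n = 1.2 l_c t F_u ≤ 2.4 d t F_u; upper limit = 2.4 × 16 × 5 × 430 / 1000 = 82.56 kN.
Edge bolt: l_c = 25 − 18/2 = 16 mm → 1.2 × 16 × 5 × 430 / 1000 = 41.28 → r_n = 41.28 kN.
Interior bolts: l_c = 60 − 18 = 42 mm → 1.2 × 42 × 5 × 430 / 1000 = 108.4 → r_n = 82.56 kN.
R_n = 1 × 41.28 + 3 × 82.56 = 289 kN.
Design strength φR_n = 0.75 × 289 = 217 kN.

217 kN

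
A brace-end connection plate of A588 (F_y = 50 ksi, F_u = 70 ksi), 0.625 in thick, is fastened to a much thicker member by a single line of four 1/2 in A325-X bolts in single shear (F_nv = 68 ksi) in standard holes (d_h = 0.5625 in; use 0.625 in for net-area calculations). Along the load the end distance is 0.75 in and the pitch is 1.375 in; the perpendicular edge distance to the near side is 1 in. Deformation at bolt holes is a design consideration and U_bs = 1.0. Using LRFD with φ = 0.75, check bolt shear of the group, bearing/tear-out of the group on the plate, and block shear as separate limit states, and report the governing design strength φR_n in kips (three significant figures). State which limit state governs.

Bolt shear: A_b = π·0.5²/4 = 0.1963 in²; R_n = 68 × 0.1963 × 4 × 1 = 53.41 kips → 0.75 × 53.41 = 40.1 kips.
Bearing: edge l_c = 0.4688, r_n = 24.61 kips; interior l_c = 0.8125, r_n = 42.66 kips; R_n = 24.61 + 3·42.66 = 152.6 kips → 114 kips.
Block shear: A_gv = 3.047, A_nv = 1.68, A_nt = 0.4297 in²; R_n = min(0.6F_uA_nv, 0.6F_yA_gv) + U_bs·F_u·A_nt = 100.6 kips → 75.5 kips.
Bolt shear governs: 40.1 kips.

40.1 kips (bolt shear governs)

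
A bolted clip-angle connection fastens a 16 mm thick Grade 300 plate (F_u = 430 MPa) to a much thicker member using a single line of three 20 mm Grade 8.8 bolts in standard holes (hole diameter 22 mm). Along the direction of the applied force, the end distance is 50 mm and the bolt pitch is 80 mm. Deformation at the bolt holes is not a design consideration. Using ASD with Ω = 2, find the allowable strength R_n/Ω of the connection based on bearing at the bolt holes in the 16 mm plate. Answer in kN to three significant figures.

Per bolt r_n = 1.5 l_c t F_u ≤ 3.0 d t F_u; upper limit = 3.0 × 20 × 16 × 430 / 1000 = 412.8 kN.
Edge bolt: l_c = 50 − 22/2 = 39 mm → 1.5 × 39 × 16 × 430 / 1000 = 402.5 → r_n = 402.5 kN.
Interior bolts: l_c = 80 − 22 = 58 mm → 1.5 × 58 × 16 × 430 / 1000 = 598.6 → r_n = 412.8 kN.
R_n = 1 × 402.5 + 2 × 412.8 = 1228 kN.
Allowable strength R_n/Ω = 1228 / 2 = 614 kN.

614 kN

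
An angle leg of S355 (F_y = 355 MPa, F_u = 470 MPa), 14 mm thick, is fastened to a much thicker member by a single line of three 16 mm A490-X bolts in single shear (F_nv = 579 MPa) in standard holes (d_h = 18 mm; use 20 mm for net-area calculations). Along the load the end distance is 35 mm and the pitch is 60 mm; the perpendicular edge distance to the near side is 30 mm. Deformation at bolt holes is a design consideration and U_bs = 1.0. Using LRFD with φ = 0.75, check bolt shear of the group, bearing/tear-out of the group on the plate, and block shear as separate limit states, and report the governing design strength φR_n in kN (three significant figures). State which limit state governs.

Bolt shear: A_b = π·16²/4 = 201.1 mm²; R_n = 579 × 201.1 × 3 × 1 / 1000 = 349.2 kN → 0.75 × 349.2 = 262 kN.
Bearing: edge l_c = 26, r_n = 205.3 kN; interior l_c = 42, r_n = 252.7 kN; R_n = 205.3 + 2·252.7 = 710.6 kN → 533 kN.
Block shear: A_gv = 2170, A_nv = 1470, A_nt = 280 mm²; R_n = min(0.6F_uA_nv, 0.6F_yA_gv) + U_bs·F_u·A_nt = 546.1 kN → 410 kN.
Bolt shear governs: 262 kN.

262 kN (bolt shear governs)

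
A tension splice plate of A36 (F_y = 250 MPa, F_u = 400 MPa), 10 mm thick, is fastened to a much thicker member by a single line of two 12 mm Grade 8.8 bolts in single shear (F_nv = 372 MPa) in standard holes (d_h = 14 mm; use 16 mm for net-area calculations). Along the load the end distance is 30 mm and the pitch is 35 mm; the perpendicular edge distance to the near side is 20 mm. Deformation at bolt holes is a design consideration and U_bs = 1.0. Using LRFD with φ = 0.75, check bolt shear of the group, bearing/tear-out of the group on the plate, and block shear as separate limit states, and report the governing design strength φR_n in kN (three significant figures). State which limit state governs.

Bolt shear: A_b = π·12²/4 = 113.1 mm²; R_n = 372 × 113.1 × 2 × 1 / 1000 = 84.14 kN → 0.75 × 84.14 = 63.1 kN.
Bearing: edge l_c = 23, r_n = 110.4 kN; interior l_c = 21, r_n = 100.8 kN; R_n = 110.4 + 1·100.8 = 211.2 kN → 158 kN.
Block shear: A_gv = 650, A_nv = 410, A_nt = 120 mm²; R_n = min(0.6F_uA_nv, 0.6F_yA_gv) + U_bs·F_u·A_nt = 145.5 kN → 109 kN.
Bolt shear governs: 63.1 kN.

63.1 kN (bolt shear governs)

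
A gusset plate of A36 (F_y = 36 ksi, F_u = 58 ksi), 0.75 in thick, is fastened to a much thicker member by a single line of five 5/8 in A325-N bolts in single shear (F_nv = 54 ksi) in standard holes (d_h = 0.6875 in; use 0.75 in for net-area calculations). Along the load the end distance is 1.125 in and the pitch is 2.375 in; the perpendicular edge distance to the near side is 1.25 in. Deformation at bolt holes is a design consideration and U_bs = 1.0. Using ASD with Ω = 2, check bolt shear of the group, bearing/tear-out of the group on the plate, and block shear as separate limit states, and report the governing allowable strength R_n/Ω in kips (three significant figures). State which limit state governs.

41.4 kips (bolt shear governs)

Bolt shear: A_b = π·0.625²/4 = 0.3068 in²; R_n = 54 × 0.3068 × 5 × 1 = 82.83 kips → 82.83 / 2 = 41.4 kips.
Bearing: edge l_c = 0.7812, r_n = 40.78 kips; interior l_c = 1.688, r_n = 65.25 kips; R_n = 40.78 + 4·65.25 = 301.8 kips → 151 kips.
Block shear: A_gv = 7.969, A_nv = 5.438, A_nt = 0.6562 in²; R_n = min(0.6F_uA_nv, 0.6F_yA_gv) + U_bs·F_u·A_nt = 210.2 kips → 105 kips.
Bolt shear governs: 41.4 kips.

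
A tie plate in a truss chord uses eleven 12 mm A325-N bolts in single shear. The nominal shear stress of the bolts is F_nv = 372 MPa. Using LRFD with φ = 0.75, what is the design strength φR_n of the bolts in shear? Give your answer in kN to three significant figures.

A_b = π × 12² / 4 = 113.1 mm².
R_n = F_nv · A_b · n · n_s = 372 × 113.1 × 11 × 1 / 1000 = 462.8 kN.
Design strength φR_n = 0.75 × 462.8 = 347 kN.

347 kN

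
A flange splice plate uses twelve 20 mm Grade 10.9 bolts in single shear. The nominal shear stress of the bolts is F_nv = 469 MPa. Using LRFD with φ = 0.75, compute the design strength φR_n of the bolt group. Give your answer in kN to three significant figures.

1330 kN

A_b = π × 20² / 4 = 314.2 mm².
R_n = F_nv · A_b · n · n_s = 469 × 314.2 × 12 × 1 / 1000 = 1768 kN.
Design strength φR_n = 0.75 × 1768 = 1330 kN.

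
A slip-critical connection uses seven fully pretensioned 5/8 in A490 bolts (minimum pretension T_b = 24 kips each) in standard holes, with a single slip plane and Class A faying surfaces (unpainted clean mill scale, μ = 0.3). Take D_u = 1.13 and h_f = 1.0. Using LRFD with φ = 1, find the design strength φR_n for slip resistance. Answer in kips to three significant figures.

57 kips

R_n = μ · D_u · h_f · T_b · n_s · n_b = 0.3 × 1.13 × 1.0 × 24 × 1 × 7 = 56.95 kips.
Design strength φR_n = 1 × 56.95 = 57 kips.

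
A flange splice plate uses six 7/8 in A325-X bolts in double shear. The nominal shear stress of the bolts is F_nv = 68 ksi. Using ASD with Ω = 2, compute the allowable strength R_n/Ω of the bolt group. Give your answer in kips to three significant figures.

A_b = π × 0.875² / 4 = 0.6013 in².
R_n = F_nv · A_b · n · n_s = 68 × 0.6013 × 6 × 2 = 490.7 kips.
Allowable strength R_n/Ω = 490.7 / 2 = 245 kips.

245 kips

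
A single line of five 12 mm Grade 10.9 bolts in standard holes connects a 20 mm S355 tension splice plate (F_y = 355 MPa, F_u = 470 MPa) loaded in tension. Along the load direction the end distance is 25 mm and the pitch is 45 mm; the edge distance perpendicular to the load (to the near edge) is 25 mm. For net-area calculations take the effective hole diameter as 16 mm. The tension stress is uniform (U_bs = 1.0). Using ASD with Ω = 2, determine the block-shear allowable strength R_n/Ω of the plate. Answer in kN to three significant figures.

455 kN

Shear plane L_v = 25 + 4·45 = 205 mm; A_gv = 205 × 20 = 4100 mm².
A_nv = (205 − 4.5·16) × 20 = 2660 mm².
A_nt = (25 − 0.5·16) × 20 = 340 mm².
0.6 F_u A_nv = 750.1 kN; 0.6 F_y A_gv = 873.3 kN → shear rupture governs the shear term.
R_n = 750.1 + 1.0 × 470 × 340 / 1000 = 909.9 kN.
Allowable strength R_n/Ω = 909.9 / 2 = 455 kN.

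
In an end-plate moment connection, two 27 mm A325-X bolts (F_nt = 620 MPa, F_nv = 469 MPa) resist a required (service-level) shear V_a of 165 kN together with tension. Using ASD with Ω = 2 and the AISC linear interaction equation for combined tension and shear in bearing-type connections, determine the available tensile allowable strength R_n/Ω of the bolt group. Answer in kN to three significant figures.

243 kN

A_b = π·27²/4 = 572.6 mm²; f_rv = 165 × 1000 / (2 × 572.6) = 144.1 MPa.
F'_nt = 1.3 F_nt − (Ω F_nt / F_nv) f_rv = 1.3·620 − (2·620/469)·144.1 = 425 MPa, capped at F_nt → F'_nt = 425 MPa.
R_n = F'_nt · A_b · n = 425 × 572.6 × 2 / 1000 = 486.7 kN.
Allowable strength R_n/Ω = 486.7 / 2 = 243 kN.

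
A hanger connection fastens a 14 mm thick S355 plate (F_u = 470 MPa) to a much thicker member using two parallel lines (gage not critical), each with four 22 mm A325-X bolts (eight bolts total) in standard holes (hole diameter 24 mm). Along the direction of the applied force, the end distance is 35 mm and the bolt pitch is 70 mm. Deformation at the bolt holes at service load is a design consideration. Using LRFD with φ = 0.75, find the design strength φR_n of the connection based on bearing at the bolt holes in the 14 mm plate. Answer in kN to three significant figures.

1840 kN

Per bolt r_n = 1.2 l_c t F_u ≤ 2.4 d t F_u; upper limit = 2.4 × 22 × 14 × 470 / 1000 = 347.4 kN.
Edge bolt: l_c = 35 − 24/2 = 23 mm → 1.2 × 23 × 14 × 470 / 1000 = 181.6 → r_n = 181.6 kN.
Interior bolts: l_c = 70 − 24 = 46 mm → 1.2 × 46 × 14 × 470 / 1000 = 363.2 → r_n = 347.4 kN.
R_n = 2 × 181.6 + 6 × 347.4 = 2448 kN.
Design strength φR_n = 0.75 × 2448 = 1840 kN.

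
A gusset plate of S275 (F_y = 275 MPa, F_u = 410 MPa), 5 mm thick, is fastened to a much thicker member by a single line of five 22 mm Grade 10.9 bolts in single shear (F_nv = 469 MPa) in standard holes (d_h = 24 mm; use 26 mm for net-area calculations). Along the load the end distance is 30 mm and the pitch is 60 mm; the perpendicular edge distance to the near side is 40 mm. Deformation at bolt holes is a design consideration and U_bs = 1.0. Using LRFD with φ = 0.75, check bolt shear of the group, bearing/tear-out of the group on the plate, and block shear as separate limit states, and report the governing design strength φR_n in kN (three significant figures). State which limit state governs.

183 kN (block shear governs)

Bolt shear: A_b = π·22²/4 = 380.1 mm²; R_n = 469 × 380.1 × 5 × 1 / 1000 = 891.4 kN → 0.75 × 891.4 = 669 kN.
Bearing: edge l_c = 18, r_n = 44.28 kN; interior l_c = 36, r_n = 88.56 kN; R_n = 44.28 + 4·88.56 = 398.5 kN → 299 kN.
Block shear: A_gv = 1350, A_nv = 765, A_nt = 135 mm²; R_n = min(0.6F_uA_nv, 0.6F_yA_gv) + U_bs·F_u·A_nt = 243.5 kN → 183 kN.
Block shear governs: 183 kN.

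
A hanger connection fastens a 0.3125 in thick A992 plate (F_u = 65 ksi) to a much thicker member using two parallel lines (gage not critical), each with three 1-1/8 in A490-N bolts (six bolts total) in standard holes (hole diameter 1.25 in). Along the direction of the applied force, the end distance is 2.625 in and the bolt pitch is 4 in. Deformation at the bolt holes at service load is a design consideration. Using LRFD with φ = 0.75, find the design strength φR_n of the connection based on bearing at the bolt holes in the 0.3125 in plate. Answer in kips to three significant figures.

Per bolt r_n = 1.2 l_c t F_u ≤ 2.4 d t F_u; upper limit = 2.4 × 1.125 × 0.3125 × 65 = 54.84 kips.
Edge bolt: l_c = 2.625 − 1.25/2 = 2 in → 1.2 × 2 × 0.3125 × 65 = 48.75 → r_n = 48.75 kips.
Interior bolts: l_c = 4 − 1.25 = 2.75 in → 1.2 × 2.75 × 0.3125 × 65 = 67.03 → r_n = 54.84 kips.
R_n = 2 × 48.75 + 4 × 54.84 = 316.9 kips.
Design strength φR_n = 0.75 × 316.9 = 238 kips.

238 kips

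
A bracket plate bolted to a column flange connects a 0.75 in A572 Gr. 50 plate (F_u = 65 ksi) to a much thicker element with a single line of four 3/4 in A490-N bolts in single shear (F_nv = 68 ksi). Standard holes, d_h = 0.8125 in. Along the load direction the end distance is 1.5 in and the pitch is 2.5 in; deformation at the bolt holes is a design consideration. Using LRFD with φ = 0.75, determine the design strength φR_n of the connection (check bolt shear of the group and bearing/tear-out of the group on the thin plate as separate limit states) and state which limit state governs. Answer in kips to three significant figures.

90.1 kips (bolt shear governs)

Bolt shear: A_b = π·0.75²/4 = 0.4418 in²; R_n = 68 × 0.4418 × 4 × 1 = 120.2 kips → 0.75 × 120.2 = 90.1 kips.
Bearing (1.2 l_c t F_u ≤ 2.4 d t F_u): upper limit = 2.4·0.75·0.75·65 = 87.75 kips.
  Edge l_c = 1.5 − 0.8125/2 = 1.094 → r_n = 63.98 kips; interior l_c = 2.5 − 0.8125 = 1.688 → r_n = 87.75 kips.
  R_n,bearing = 1·63.98 + 3·87.75 = 327.2 kips → 0.75 × 327.2 = 245 kips.
Bolt shear governs: 90.1 kips.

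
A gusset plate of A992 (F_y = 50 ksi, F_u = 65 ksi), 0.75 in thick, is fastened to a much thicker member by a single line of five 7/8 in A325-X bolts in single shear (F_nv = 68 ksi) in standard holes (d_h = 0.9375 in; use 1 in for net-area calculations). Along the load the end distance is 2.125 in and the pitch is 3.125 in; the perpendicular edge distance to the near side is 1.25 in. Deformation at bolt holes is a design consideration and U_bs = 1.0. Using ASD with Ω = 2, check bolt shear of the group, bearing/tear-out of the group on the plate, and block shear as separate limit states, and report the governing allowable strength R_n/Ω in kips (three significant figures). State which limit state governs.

102 kips (bolt shear governs)

Bolt shear: A_b = π·0.875²/4 = 0.6013 in²; R_n = 68 × 0.6013 × 5 × 1 = 204.4 kips → 204.4 / 2 = 102 kips.
Bearing: edge l_c = 1.656, r_n = 96.89 kips; interior l_c = 2.188, r_n = 102.4 kips; R_n = 96.89 + 4·102.4 = 506.4 kips → 253 kips.
Block shear: A_gv = 10.97, A_nv = 7.594, A_nt = 0.5625 in²; R_n = min(0.6F_uA_nv, 0.6F_yA_gv) + U_bs·F_u·A_nt = 332.7 kips → 166 kips.
Bolt shear governs: 102 kips.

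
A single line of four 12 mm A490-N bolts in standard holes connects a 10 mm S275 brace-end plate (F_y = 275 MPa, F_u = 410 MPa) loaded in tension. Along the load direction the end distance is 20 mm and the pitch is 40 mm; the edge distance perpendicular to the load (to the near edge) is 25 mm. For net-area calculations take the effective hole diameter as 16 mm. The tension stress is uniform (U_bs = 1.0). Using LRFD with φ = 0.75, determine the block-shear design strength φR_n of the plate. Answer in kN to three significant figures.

207 kN

Shear plane L_v = 20 + 3·40 = 140 mm; A_gv = 140 × 10 = 1400 mm².
A_nv = (140 − 3.5·16) × 10 = 840 mm².
A_nt = (25 − 0.5·16) × 10 = 170 mm².
0.6 F_u A_nv = 206.6 kN; 0.6 F_y A_gv = 231 kN → shear rupture governs the shear term.
R_n = 206.6 + 1.0 × 410 × 170 / 1000 = 276.3 kN.
Design strength φR_n = 0.75 × 276.3 = 207 kN.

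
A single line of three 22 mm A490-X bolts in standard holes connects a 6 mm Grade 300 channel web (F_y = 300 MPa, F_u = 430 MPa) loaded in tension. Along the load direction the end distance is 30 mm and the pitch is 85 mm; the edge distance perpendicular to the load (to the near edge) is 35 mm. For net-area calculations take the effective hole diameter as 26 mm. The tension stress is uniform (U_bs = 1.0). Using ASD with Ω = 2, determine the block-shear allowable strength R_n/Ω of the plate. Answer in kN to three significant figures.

Shear plane L_v = 30 + 2·85 = 200 mm; A_gv = 200 × 6 = 1200 mm².
A_nv = (200 − 2.5·26) × 6 = 810 mm².
A_nt = (35 − 0.5·26) × 6 = 132 mm².
0.6 F_u A_nv = 209 kN; 0.6 F_y A_gv = 216 kN → shear rupture governs the shear term.
R_n = 209 + 1.0 × 430 × 132 / 1000 = 265.7 kN.
Allowable strength R_n/Ω = 265.7 / 2 = 133 kN.

133 kN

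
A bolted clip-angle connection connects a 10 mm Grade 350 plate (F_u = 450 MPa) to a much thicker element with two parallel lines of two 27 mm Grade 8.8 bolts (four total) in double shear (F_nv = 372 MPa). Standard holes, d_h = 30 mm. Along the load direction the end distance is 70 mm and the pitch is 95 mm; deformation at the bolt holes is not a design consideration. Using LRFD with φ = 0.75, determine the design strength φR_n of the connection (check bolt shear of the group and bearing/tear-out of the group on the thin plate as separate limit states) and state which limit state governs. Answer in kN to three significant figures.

Bolt shear: A_b = π·27²/4 = 572.6 mm²; R_n = 372 × 572.6 × 4 × 2 / 1000 = 1704 kN → 0.75 × 1704 = 1280 kN.
Bearing (1.5 l_c t F_u ≤ 3.0 d t F_u): upper limit = 3.0·27·10·450 / 1000 = 364.5 kN.
  Edge l_c = 70 − 30/2 = 55 → r_n = 364.5 kN; interior l_c = 95 − 30 = 65 → r_n = 364.5 kN.
  R_n,bearing = 2·364.5 + 2·364.5 = 1458 kN → 0.75 × 1458 = 1090 kN.
Bearing governs: 1090 kN.

1090 kN (bearing governs)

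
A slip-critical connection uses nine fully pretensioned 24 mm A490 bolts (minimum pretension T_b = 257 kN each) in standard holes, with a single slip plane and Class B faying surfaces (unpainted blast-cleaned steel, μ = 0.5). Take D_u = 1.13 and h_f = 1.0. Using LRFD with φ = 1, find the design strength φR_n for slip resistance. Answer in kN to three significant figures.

R_n = μ · D_u · h_f · T_b · n_s · n_b = 0.5 × 1.13 × 1.0 × 257 × 1 × 9 = 1307 kN.
Design strength φR_n = 1 × 1307 = 1310 kN.

1310 kN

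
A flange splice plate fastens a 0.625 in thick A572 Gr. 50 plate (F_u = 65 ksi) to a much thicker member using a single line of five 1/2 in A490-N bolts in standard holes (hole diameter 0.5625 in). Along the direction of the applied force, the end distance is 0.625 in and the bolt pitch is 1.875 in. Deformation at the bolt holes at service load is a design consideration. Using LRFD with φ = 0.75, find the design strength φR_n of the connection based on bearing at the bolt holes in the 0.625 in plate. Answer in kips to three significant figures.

Per bolt r_n = 1.2 l_c t F_u ≤ 2.4 d t F_u; upper limit = 2.4 × 0.5 × 0.625 × 65 = 48.75 kips.
Edge bolt: l_c = 0.625 − 0.5625/2 = 0.3438 in → 1.2 × 0.3438 × 0.625 × 65 = 16.76 → r_n = 16.76 kips.
Interior bolts: l_c = 1.875 − 0.5625 = 1.312 in → 1.2 × 1.312 × 0.625 × 65 = 63.98 → r_n = 48.75 kips.
R_n = 1 × 16.76 + 4 × 48.75 = 211.8 kips.
Design strength φR_n = 0.75 × 211.8 = 159 kips.

159 kips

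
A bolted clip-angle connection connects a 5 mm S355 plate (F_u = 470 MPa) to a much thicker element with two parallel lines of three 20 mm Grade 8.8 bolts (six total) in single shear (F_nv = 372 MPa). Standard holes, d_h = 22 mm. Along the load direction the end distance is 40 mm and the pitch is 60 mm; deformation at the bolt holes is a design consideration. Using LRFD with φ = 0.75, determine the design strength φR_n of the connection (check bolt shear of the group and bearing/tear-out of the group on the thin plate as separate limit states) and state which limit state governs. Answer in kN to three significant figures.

444 kN (bearing governs)

Bolt shear: A_b = π·20²/4 = 314.2 mm²; R_n = 372 × 314.2 × 6 × 1 / 1000 = 701.2 kN → 0.75 × 701.2 = 526 kN.
Bearing (1.2 l_c t F_u ≤ 2.4 d t F_u): upper limit = 2.4·20·5·470 / 1000 = 112.8 kN.
  Edge l_c = 40 − 22/2 = 29 → r_n = 81.78 kN; interior l_c = 60 − 22 = 38 → r_n = 107.2 kN.
  R_n,bearing = 2·81.78 + 4·107.2 = 592.2 kN → 0.75 × 592.2 = 444 kN.
Bearing governs: 444 kN.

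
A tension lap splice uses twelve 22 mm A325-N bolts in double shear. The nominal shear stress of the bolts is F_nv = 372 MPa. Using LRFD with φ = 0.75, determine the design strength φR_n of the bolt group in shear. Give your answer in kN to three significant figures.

2550 kN

A_b = π × 22² / 4 = 380.1 mm².
R_n = F_nv · A_b · n · n_s = 372 × 380.1 × 12 × 2 / 1000 = 3394 kN.
Design strength φR_n = 0.75 × 3394 = 2550 kN.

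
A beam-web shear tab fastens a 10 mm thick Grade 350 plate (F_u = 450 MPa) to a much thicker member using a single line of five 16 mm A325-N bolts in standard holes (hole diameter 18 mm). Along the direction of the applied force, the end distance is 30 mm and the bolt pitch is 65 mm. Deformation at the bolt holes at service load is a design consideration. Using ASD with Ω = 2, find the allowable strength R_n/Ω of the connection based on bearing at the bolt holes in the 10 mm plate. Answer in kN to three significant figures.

402 kN

Per bolt r_n = 1.2 l_c t F_u ≤ 2.4 d t F_u; upper limit = 2.4 × 16 × 10 × 450 / 1000 = 172.8 kN.
Edge bolt: l_c = 30 − 18/2 = 21 mm → 1.2 × 21 × 10 × 450 / 1000 = 113.4 → r_n = 113.4 kN.
Interior bolts: l_c = 65 − 18 = 47 mm → 1.2 × 47 × 10 × 450 / 1000 = 253.8 → r_n = 172.8 kN.
R_n = 1 × 113.4 + 4 × 172.8 = 804.6 kN.
Allowable strength R_n/Ω = 804.6 / 2 = 402 kN.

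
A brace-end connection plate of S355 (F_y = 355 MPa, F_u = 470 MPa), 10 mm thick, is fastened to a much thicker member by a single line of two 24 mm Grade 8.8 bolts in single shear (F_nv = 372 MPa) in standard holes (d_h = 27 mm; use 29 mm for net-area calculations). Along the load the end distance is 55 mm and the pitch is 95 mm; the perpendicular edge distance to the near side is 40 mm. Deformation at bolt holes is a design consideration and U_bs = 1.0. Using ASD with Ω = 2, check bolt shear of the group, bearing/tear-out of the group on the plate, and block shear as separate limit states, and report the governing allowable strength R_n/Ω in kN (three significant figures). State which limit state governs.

Bolt shear: A_b = π·24²/4 = 452.4 mm²; R_n = 372 × 452.4 × 2 × 1 / 1000 = 336.6 kN → 336.6 / 2 = 168 kN.
Bearing: edge l_c = 41.5, r_n = 234.1 kN; interior l_c = 68, r_n = 270.7 kN; R_n = 234.1 + 1·270.7 = 504.8 kN → 252 kN.
Block shear: A_gv = 1500, A_nv = 1065, A_nt = 255 mm²; R_n = min(0.6F_uA_nv, 0.6F_yA_gv) + U_bs·F_u·A_nt = 420.2 kN → 210 kN.
Bolt shear governs: 168 kN.

168 kN (bolt shear governs)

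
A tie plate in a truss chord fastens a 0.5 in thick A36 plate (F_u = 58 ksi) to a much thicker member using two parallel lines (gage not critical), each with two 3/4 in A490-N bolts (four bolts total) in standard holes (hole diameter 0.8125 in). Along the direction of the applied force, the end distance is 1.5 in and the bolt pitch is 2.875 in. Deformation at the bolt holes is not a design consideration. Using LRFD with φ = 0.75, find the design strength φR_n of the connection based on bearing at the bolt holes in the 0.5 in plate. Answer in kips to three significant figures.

169 kips

Per bolt r_n = 1.5 l_c t F_u ≤ 3.0 d t F_u; upper limit = 3.0 × 0.75 × 0.5 × 58 = 65.25 kips.
Edge bolt: l_c = 1.5 − 0.8125/2 = 1.094 in → 1.5 × 1.094 × 0.5 × 58 = 47.58 → r_n = 47.58 kips.
Interior bolts: l_c = 2.875 − 0.8125 = 2.062 in → 1.5 × 2.062 × 0.5 × 58 = 89.72 → r_n = 65.25 kips.
R_n = 2 × 47.58 + 2 × 65.25 = 225.7 kips.
Design strength φR_n = 0.75 × 225.7 = 169 kips.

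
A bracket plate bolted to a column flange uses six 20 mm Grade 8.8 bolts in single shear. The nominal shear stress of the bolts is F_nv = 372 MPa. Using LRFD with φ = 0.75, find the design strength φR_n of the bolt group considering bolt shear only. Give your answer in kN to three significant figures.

526 kN

A_b = π × 20² / 4 = 314.2 mm².
R_n = F_nv · A_b · n · n_s = 372 × 314.2 × 6 × 1 / 1000 = 701.2 kN.
Design strength φR_n = 0.75 × 701.2 = 526 kN.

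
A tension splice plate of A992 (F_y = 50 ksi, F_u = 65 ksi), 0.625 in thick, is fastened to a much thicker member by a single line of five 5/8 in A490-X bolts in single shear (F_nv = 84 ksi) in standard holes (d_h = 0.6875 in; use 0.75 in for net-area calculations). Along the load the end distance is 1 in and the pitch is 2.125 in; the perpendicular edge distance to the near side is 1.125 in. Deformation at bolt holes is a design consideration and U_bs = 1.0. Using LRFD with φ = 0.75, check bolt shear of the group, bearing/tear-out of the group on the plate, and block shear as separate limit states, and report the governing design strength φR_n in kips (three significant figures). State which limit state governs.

Bolt shear: A_b = π·0.625²/4 = 0.3068 in²; R_n = 84 × 0.3068 × 5 × 1 = 128.9 kips → 0.75 × 128.9 = 96.6 kips.
Bearing: edge l_c = 0.6562, r_n = 31.99 kips; interior l_c = 1.438, r_n = 60.94 kips; R_n = 31.99 + 4·60.94 = 275.7 kips → 207 kips.
Block shear: A_gv = 5.938, A_nv = 3.828, A_nt = 0.4688 in²; R_n = min(0.6F_uA_nv, 0.6F_yA_gv) + U_bs·F_u·A_nt = 179.8 kips → 135 kips.
Bolt shear governs: 96.6 kips.

96.6 kips (bolt shear governs)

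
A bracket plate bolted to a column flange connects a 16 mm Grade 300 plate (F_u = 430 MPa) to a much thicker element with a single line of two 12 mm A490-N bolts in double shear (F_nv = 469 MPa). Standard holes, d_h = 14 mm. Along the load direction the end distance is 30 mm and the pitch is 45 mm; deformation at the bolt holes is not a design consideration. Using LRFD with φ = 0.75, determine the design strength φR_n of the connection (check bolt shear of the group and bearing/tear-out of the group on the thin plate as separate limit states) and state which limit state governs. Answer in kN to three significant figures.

159 kN (bolt shear governs)

Bolt shear: A_b = π·12²/4 = 113.1 mm²; R_n = 469 × 113.1 × 2 × 2 / 1000 = 212.2 kN → 0.75 × 212.2 = 159 kN.
Bearing (1.5 l_c t F_u ≤ 3.0 d t F_u): upper limit = 3.0·12·16·430 / 1000 = 247.7 kN.
  Edge l_c = 30 − 14/2 = 23 → r_n = 237.4 kN; interior l_c = 45 − 14 = 31 → r_n = 247.7 kN.
  R_n,bearing = 1·237.4 + 1·247.7 = 485 kN → 0.75 × 485 = 364 kN.
Bolt shear governs: 159 kN.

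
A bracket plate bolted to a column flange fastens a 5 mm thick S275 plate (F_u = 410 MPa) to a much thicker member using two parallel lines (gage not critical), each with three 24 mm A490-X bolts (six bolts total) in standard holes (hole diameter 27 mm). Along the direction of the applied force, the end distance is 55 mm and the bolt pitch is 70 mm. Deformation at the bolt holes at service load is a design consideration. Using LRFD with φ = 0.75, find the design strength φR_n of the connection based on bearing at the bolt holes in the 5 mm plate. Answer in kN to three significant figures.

470 kN

Per bolt r_n = 1.2 l_c t F_u ≤ 2.4 d t F_u; upper limit = 2.4 × 24 × 5 × 410 / 1000 = 118.1 kN.
Edge bolt: l_c = 55 − 27/2 = 41.5 mm → 1.2 × 41.5 × 5 × 410 / 1000 = 102.1 → r_n = 102.1 kN.
Interior bolts: l_c = 70 − 27 = 43 mm → 1.2 × 43 × 5 × 410 / 1000 = 105.8 → r_n = 105.8 kN.
R_n = 2 × 102.1 + 4 × 105.8 = 627.3 kN.
Design strength φR_n = 0.75 × 627.3 = 470 kN.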